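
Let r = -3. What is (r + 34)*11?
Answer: 341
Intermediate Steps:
(r + 34)*11 = (-3 + 34)*11 = 31*11 = 341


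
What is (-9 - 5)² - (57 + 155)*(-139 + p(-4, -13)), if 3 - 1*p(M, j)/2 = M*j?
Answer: 50440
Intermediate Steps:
p(M, j) = 6 - 2*M*j
(-9 - 5)² - (57 + 155)*(-139 + p(-4, -13)) = (-9 - 5)² - (57 + 155)*(-139 + (6 - 2*(-4)*(-13))) = (-14)² - 212*(-139 + (6 - 104)) = 196 - 212*(-139 - 98) = 196 - 212*(-237) = 196 - 1*(-50244) = 196 + 50244 = 50440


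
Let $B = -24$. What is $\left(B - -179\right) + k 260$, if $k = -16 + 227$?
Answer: $55015$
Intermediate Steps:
$k = 211$
$\left(B - -179\right) + k 260 = \left(-24 - -179\right) + 211 \cdot 260 = \left(-24 + 179\right) + 54860 = 155 + 54860 = 55015$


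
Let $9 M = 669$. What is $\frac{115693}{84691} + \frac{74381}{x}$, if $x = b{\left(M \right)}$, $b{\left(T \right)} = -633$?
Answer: $- \frac{6226167602}{53609403} \approx -116.14$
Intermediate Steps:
$M = \frac{223}{3}$ ($M = \frac{1}{9} \cdot 669 = \frac{223}{3} \approx 74.333$)
$x = -633$
$\frac{115693}{84691} + \frac{74381}{x} = \frac{115693}{84691} + \frac{74381}{-633} = 115693 \cdot \frac{1}{84691} + 74381 \left(- \frac{1}{633}\right) = \frac{115693}{84691} - \frac{74381}{633} = - \frac{6226167602}{53609403}$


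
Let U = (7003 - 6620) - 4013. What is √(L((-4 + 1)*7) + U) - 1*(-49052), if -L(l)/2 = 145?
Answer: 49052 + 28*I*√5 ≈ 49052.0 + 62.61*I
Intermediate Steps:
L(l) = -290 (L(l) = -2*145 = -290)
U = -3630 (U = 383 - 4013 = -3630)
√(L((-4 + 1)*7) + U) - 1*(-49052) = √(-290 - 3630) - 1*(-49052) = √(-3920) + 49052 = 28*I*√5 + 49052 = 49052 + 28*I*√5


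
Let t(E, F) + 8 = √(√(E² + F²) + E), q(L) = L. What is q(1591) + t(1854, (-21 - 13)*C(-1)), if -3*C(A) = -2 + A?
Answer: 1583 + √(1854 + 2*√859618) ≈ 1643.9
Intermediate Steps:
C(A) = ⅔ - A/3 (C(A) = -(-2 + A)/3 = ⅔ - A/3)
t(E, F) = -8 + √(E + √(E² + F²)) (t(E, F) = -8 + √(√(E² + F²) + E) = -8 + √(E + √(E² + F²)))
q(1591) + t(1854, (-21 - 13)*C(-1)) = 1591 + (-8 + √(1854 + √(1854² + ((-21 - 13)*(⅔ - ⅓*(-1)))²))) = 1591 + (-8 + √(1854 + √(3437316 + (-34*(⅔ + ⅓))²))) = 1591 + (-8 + √(1854 + √(3437316 + (-34*1)²))) = 1591 + (-8 + √(1854 + √(3437316 + (-34)²))) = 1591 + (-8 + √(1854 + √(3437316 + 1156))) = 1591 + (-8 + √(1854 + √3438472)) = 1591 + (-8 + √(1854 + 2*√859618)) = 1583 + √(1854 + 2*√859618)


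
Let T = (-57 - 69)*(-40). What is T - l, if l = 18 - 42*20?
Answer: 5862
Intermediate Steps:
l = -822 (l = 18 - 840 = -822)
T = 5040 (T = -126*(-40) = 5040)
T - l = 5040 - 1*(-822) = 5040 + 822 = 5862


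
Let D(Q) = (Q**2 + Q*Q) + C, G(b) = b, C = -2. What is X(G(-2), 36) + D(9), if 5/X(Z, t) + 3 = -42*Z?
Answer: 12965/81 ≈ 160.06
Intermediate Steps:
D(Q) = -2 + 2*Q**2 (D(Q) = (Q**2 + Q*Q) - 2 = (Q**2 + Q**2) - 2 = 2*Q**2 - 2 = -2 + 2*Q**2)
X(Z, t) = 5/(-3 - 42*Z)
X(G(-2), 36) + D(9) = -5/(3 + 42*(-2)) + (-2 + 2*9**2) = -5/(3 - 84) + (-2 + 2*81) = -5/(-81) + (-2 + 162) = -5*(-1/81) + 160 = 5/81 + 160 = 12965/81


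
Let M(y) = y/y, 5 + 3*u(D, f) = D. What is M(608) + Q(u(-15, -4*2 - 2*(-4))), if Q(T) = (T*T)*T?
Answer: -7973/27 ≈ -295.30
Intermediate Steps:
u(D, f) = -5/3 + D/3
M(y) = 1
Q(T) = T³ (Q(T) = T²*T = T³)
M(608) + Q(u(-15, -4*2 - 2*(-4))) = 1 + (-5/3 + (⅓)*(-15))³ = 1 + (-5/3 - 5)³ = 1 + (-20/3)³ = 1 - 8000/27 = -7973/27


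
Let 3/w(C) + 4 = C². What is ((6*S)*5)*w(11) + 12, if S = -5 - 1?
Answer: 96/13 ≈ 7.3846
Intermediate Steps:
S = -6
w(C) = 3/(-4 + C²)
((6*S)*5)*w(11) + 12 = ((6*(-6))*5)*(3/(-4 + 11²)) + 12 = (-36*5)*(3/(-4 + 121)) + 12 = -540/117 + 12 = -180*1/39 + 12 = -60/13 + 12 = 96/13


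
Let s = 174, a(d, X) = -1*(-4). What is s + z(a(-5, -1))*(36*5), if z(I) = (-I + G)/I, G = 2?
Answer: 84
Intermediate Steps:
a(d, X) = 4
z(I) = (2 - I)/I (z(I) = (-I + 2)/I = (2 - I)/I)
s + z(a(-5, -1))*(36*5) = 174 + ((2 - 1*4)/4)*(36*5) = 174 + ((2 - 4)/4)*180 = 174 + ((¼)*(-2))*180 = 174 - ½*180 = 174 - 90 = 84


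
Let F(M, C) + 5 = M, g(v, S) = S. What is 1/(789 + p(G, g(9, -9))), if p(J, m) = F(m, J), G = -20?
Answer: 1/775 ≈ 0.0012903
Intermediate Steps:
F(M, C) = -5 + M
p(J, m) = -5 + m
1/(789 + p(G, g(9, -9))) = 1/(789 + (-5 - 9)) = 1/(789 - 14) = 1/775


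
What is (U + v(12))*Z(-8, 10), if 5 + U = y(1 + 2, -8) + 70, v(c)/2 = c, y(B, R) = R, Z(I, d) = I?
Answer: -648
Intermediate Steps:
v(c) = 2*c
U = 57 (U = -5 + (-8 + 70) = -5 + 62 = 57)
(U + v(12))*Z(-8, 10) = (57 + 2*12)*(-8) = (57 + 24)*(-8) = 81*(-8) = -648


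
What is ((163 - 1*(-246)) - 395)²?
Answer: 196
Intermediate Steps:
((163 - 1*(-246)) - 395)² = ((163 + 246) - 395)² = (409 - 395)² = 14² = 196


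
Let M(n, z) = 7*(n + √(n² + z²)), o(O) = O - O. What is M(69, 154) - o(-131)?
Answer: 483 + 7*√28477 ≈ 1664.3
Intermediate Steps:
o(O) = 0
M(n, z) = 7*n + 7*√(n² + z²)
M(69, 154) - o(-131) = (7*69 + 7*√(69² + 154²)) - 1*0 = (483 + 7*√(4761 + 23716)) + 0 = (483 + 7*√28477) + 0 = 483 + 7*√28477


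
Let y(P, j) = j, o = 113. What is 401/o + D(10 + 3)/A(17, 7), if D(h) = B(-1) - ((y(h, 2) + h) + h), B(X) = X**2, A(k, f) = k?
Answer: 3766/1921 ≈ 1.9604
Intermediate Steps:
D(h) = -1 - 2*h (D(h) = (-1)**2 - ((2 + h) + h) = 1 - (2 + 2*h) = 1 + (-2 - 2*h) = -1 - 2*h)
401/o + D(10 + 3)/A(17, 7) = 401/113 + (-1 - 2*(10 + 3))/17 = 401*(1/113) + (-1 - 2*13)*(1/17) = 401/113 + (-1 - 26)*(1/17) = 401/113 - 27*1/17 = 401/113 - 27/17 = 3766/1921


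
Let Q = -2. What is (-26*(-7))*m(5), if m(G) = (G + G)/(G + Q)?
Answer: 1820/3 ≈ 606.67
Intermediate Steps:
m(G) = 2*G/(-2 + G) (m(G) = (G + G)/(G - 2) = (2*G)/(-2 + G) = 2*G/(-2 + G))
(-26*(-7))*m(5) = (-26*(-7))*(2*5/(-2 + 5)) = 182*(2*5/3) = 182*(2*5*(1/3)) = 182*(10/3) = 1820/3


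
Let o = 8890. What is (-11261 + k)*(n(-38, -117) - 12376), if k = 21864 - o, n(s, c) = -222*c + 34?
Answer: 23351616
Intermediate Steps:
n(s, c) = 34 - 222*c
k = 12974 (k = 21864 - 1*8890 = 21864 - 8890 = 12974)
(-11261 + k)*(n(-38, -117) - 12376) = (-11261 + 12974)*((34 - 222*(-117)) - 12376) = 1713*((34 + 25974) - 12376) = 1713*(26008 - 12376) = 1713*13632 = 23351616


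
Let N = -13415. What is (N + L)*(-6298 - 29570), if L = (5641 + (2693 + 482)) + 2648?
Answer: 69978468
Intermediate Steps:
L = 11464 (L = (5641 + 3175) + 2648 = 8816 + 2648 = 11464)
(N + L)*(-6298 - 29570) = (-13415 + 11464)*(-6298 - 29570) = -1951*(-35868) = 69978468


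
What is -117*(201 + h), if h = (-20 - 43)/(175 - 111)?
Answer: -1497717/64 ≈ -23402.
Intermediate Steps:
h = -63/64 ≈ -0.98438
-117*(201 + h) = -117*(201 - 63/64) = -117*12801/64 = -1497717/64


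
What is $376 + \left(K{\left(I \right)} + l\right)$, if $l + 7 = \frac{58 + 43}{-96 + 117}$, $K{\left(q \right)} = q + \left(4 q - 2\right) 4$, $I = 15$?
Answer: $\frac{13037}{21} \approx 620.81$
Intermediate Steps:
$K{\left(q \right)} = -8 + 17 q$ ($K{\left(q \right)} = q + \left(-2 + 4 q\right) 4 = q + \left(-8 + 16 q\right) = -8 + 17 q$)
$l = - \frac{46}{21}$ ($l = -7 + \frac{58 + 43}{-96 + 117} = -7 + \frac{101}{21} = - \frac{46}{21} \approx -2.1905$)
$376 + \left(K{\left(I \right)} + l\right) = 376 + \left(\left(-8 + 17 \cdot 15\right) - \frac{46}{21}\right) = 376 + \left(\left(-8 + 255\right) - \frac{46}{21}\right) = 376 + \left(247 - \frac{46}{21}\right) = 376 + \frac{5141}{21} = \frac{13037}{21}$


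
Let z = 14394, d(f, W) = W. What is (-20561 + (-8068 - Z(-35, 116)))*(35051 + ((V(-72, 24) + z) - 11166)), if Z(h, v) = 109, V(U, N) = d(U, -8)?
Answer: -1099831998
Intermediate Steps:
V(U, N) = -8
(-20561 + (-8068 - Z(-35, 116)))*(35051 + ((V(-72, 24) + z) - 11166)) = (-20561 + (-8068 - 1*109))*(35051 + ((-8 + 14394) - 11166)) = (-20561 + (-8068 - 109))*(35051 + (14386 - 11166)) = (-20561 - 8177)*(35051 + 3220) = -28738*38271 = -1099831998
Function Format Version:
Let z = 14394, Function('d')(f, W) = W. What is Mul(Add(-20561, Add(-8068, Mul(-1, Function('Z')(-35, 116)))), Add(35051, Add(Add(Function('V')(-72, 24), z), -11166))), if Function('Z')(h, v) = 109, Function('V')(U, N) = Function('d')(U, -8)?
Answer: -1099831998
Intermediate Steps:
Function('V')(U, N) = -8
Mul(Add(-20561, Add(-8068, Mul(-1, Function('Z')(-35, 116)))), Add(35051, Add(Add(Function('V')(-72, 24), z), -11166))) = Mul(Add(-20561, Add(-8068, Mul(-1, 109))), Add(35051, Add(Add(-8, 14394), -11166))) = Mul(Add(-20561, Add(-8068, -109)), Add(35051, Add(14386, -11166))) = Mul(Add(-20561, -8177), Add(35051, 3220)) = Mul(-28738, 38271) = -1099831998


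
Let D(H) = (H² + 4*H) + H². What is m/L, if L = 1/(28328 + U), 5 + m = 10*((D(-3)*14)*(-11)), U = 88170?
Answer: -1077024010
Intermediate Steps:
D(H) = 2*H² + 4*H
m = -9245 (m = -5 + 10*(((2*(-3)*(2 - 3))*14)*(-11)) = -5 + 10*(((2*(-3)*(-1))*14)*(-11)) = -5 + 10*((6*14)*(-11)) = -5 + 10*(84*(-11)) = -5 + 10*(-924) = -5 - 9240 = -9245)
L = 1/116498 (L = 1/(28328 + 88170) = 1/116498 ≈ 8.5838e-6)
m/L = -9245/1/116498 = -9245*116498 = -1077024010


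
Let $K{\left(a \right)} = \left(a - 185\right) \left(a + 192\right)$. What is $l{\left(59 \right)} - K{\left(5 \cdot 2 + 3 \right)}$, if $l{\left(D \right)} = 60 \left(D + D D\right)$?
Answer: $247660$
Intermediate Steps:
$K{\left(a \right)} = \left(-185 + a\right) \left(192 + a\right)$
$l{\left(D \right)} = 60 D + 60 D^{2}$ ($l{\left(D \right)} = 60 \left(D + D^{2}\right) = 60 D + 60 D^{2}$)
$l{\left(59 \right)} - K{\left(5 \cdot 2 + 3 \right)} = 60 \cdot 59 \left(1 + 59\right) - \left(-35520 + \left(5 \cdot 2 + 3\right)^{2} + 7 \left(5 \cdot 2 + 3\right)\right) = 60 \cdot 59 \cdot 60 - \left(-35520 + \left(10 + 3\right)^{2} + 7 \left(10 + 3\right)\right) = 212400 - \left(-35520 + 13^{2} + 7 \cdot 13\right) = 212400 - \left(-35520 + 169 + 91\right) = 212400 - -35260 = 212400 + 35260 = 247660$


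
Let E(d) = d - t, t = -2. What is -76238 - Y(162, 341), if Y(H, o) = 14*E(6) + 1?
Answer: -76351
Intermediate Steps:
E(d) = 2 + d (E(d) = d - 1*(-2) = d + 2 = 2 + d)
Y(H, o) = 113 (Y(H, o) = 14*(2 + 6) + 1 = 14*8 + 1 = 112 + 1 = 113)
-76238 - Y(162, 341) = -76238 - 1*113 = -76238 - 113 = -76351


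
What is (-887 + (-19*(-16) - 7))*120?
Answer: -70800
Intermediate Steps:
(-887 + (-19*(-16) - 7))*120 = (-887 + (304 - 7))*120 = (-887 + 297)*120 = -590*120 = -70800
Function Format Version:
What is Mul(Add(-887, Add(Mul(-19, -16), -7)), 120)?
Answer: -70800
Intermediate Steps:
Mul(Add(-887, Add(Mul(-19, -16), -7)), 120) = Mul(Add(-887, Add(304, -7)), 120) = Mul(Add(-887, 297), 120) = Mul(-590, 120) = -70800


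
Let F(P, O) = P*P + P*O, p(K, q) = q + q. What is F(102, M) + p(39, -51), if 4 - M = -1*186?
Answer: 29682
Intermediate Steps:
M = 190 (M = 4 - (-1)*186 = 4 - 1*(-186) = 4 + 186 = 190)
p(K, q) = 2*q
F(P, O) = P**2 + O*P
F(102, M) + p(39, -51) = 102*(190 + 102) + 2*(-51) = 102*292 - 102 = 29784 - 102 = 29682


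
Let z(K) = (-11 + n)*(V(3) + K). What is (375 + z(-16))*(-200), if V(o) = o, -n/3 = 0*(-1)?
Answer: -103600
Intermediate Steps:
n = 0 (n = -0*(-1) = -3*0 = 0)
z(K) = -33 - 11*K (z(K) = (-11 + 0)*(3 + K) = -11*(3 + K) = -33 - 11*K)
(375 + z(-16))*(-200) = (375 + (-33 - 11*(-16)))*(-200) = (375 + (-33 + 176))*(-200) = (375 + 143)*(-200) = 518*(-200) = -103600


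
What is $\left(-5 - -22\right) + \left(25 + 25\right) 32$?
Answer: $1617$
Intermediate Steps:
$\left(-5 - -22\right) + \left(25 + 25\right) 32 = \left(-5 + 22\right) + 50 \cdot 32 = 17 + 1600 = 1617$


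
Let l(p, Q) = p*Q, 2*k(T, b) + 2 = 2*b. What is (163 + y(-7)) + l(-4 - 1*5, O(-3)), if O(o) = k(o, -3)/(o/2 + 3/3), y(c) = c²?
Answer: 140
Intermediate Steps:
k(T, b) = -1 + b (k(T, b) = -1 + (2*b)/2 = -1 + b)
O(o) = -4/(1 + o/2) (O(o) = (-1 - 3)/(o/2 + 3/3) = -4/(o*(½) + 3*(⅓)) = -4/(o/2 + 1) = -4/(1 + o/2))
l(p, Q) = Q*p
(163 + y(-7)) + l(-4 - 1*5, O(-3)) = (163 + (-7)²) + (-8/(2 - 3))*(-4 - 1*5) = (163 + 49) + (-8/(-1))*(-4 - 5) = 212 - 8*(-1)*(-9) = 212 + 8*(-9) = 212 - 72 = 140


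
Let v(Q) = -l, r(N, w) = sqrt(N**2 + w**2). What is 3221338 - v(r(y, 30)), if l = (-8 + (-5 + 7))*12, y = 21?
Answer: 3221266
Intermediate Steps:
l = -72 (l = (-8 + 2)*12 = -6*12 = -72)
v(Q) = 72 (v(Q) = -1*(-72) = 72)
3221338 - v(r(y, 30)) = 3221338 - 1*72 = 3221338 - 72 = 3221266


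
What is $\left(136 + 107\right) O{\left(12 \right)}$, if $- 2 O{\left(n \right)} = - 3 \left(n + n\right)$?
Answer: $8748$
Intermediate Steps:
$O{\left(n \right)} = 3 n$ ($O{\left(n \right)} = - \frac{\left(-3\right) \left(n + n\right)}{2} = - \frac{\left(-3\right) 2 n}{2} = - \frac{\left(-6\right) n}{2} = 3 n$)
$\left(136 + 107\right) O{\left(12 \right)} = \left(136 + 107\right) 3 \cdot 12 = 243 \cdot 36 = 8748$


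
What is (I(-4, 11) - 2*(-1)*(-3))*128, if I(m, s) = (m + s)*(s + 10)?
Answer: 18048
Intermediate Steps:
I(m, s) = (10 + s)*(m + s) (I(m, s) = (m + s)*(10 + s) = (10 + s)*(m + s))
(I(-4, 11) - 2*(-1)*(-3))*128 = ((11² + 10*(-4) + 10*11 - 4*11) - 2*(-1)*(-3))*128 = ((121 - 40 + 110 - 44) + 2*(-3))*128 = (147 - 6)*128 = 141*128 = 18048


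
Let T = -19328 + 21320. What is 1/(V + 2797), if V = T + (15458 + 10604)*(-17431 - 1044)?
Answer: -1/481490661 ≈ -2.0769e-9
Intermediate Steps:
T = 1992
V = -481493458 (V = 1992 + (15458 + 10604)*(-17431 - 1044) = 1992 + 26062*(-18475) = 1992 - 481495450 = -481493458)
1/(V + 2797) = 1/(-481493458 + 2797) = 1/(-481490661) = -1/481490661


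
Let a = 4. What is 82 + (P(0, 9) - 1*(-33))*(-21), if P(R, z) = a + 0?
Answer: -695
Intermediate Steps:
P(R, z) = 4 (P(R, z) = 4 + 0 = 4)
82 + (P(0, 9) - 1*(-33))*(-21) = 82 + (4 - 1*(-33))*(-21) = 82 + (4 + 33)*(-21) = 82 + 37*(-21) = 82 - 777 = -695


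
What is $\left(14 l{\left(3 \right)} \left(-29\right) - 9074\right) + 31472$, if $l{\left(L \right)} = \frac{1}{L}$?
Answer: $\frac{66788}{3} \approx 22263.0$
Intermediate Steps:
$\left(14 l{\left(3 \right)} \left(-29\right) - 9074\right) + 31472 = \left(\frac{14}{3} \left(-29\right) - 9074\right) + 31472 = \left(- \frac{406}{3} - 9074\right) + 31472 = - \frac{27628}{3} + 31472 = \frac{66788}{3}$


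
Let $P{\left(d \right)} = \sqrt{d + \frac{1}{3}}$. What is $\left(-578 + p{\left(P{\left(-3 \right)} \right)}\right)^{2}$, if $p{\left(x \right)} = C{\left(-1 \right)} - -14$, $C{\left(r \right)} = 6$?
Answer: $311364$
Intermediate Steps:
$P{\left(d \right)} = \sqrt{\frac{1}{3} + d}$ ($P{\left(d \right)} = \sqrt{d + \frac{1}{3}} = \sqrt{\frac{1}{3} + d}$)
$p{\left(x \right)} = 20$ ($p{\left(x \right)} = 6 - -14 = 6 + 14 = 20$)
$\left(-578 + p{\left(P{\left(-3 \right)} \right)}\right)^{2} = \left(-578 + 20\right)^{2} = \left(-558\right)^{2} = 311364$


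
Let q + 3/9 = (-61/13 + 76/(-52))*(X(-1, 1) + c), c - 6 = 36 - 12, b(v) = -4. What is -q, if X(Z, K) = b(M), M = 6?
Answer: 481/3 ≈ 160.33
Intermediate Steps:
X(Z, K) = -4
c = 30 (c = 6 + (36 - 12) = 6 + 24 = 30)
q = -481/3 (q = -⅓ + (-61/13 + 76/(-52))*(-4 + 30) = -⅓ + (-61*1/13 + 76*(-1/52))*26 = -⅓ + (-61/13 - 19/13)*26 = -⅓ - 80/13*26 = -⅓ - 160 = -481/3 ≈ -160.33)
-q = -1*(-481/3) = 481/3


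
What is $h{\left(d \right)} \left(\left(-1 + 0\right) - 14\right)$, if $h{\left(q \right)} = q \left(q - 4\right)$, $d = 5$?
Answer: $-75$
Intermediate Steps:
$h{\left(q \right)} = q \left(-4 + q\right)$
$h{\left(d \right)} \left(\left(-1 + 0\right) - 14\right) = 5 \left(-4 + 5\right) \left(\left(-1 + 0\right) - 14\right) = 5 \cdot 1 \left(-1 - 14\right) = 5 \left(-15\right) = -75$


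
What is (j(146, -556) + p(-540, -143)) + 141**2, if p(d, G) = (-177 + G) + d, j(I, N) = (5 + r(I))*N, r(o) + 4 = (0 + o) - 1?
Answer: -62155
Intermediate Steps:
r(o) = -5 + o (r(o) = -4 + ((0 + o) - 1) = -4 + (o - 1) = -4 + (-1 + o) = -5 + o)
j(I, N) = I*N (j(I, N) = (5 + (-5 + I))*N = I*N)
p(d, G) = -177 + G + d
(j(146, -556) + p(-540, -143)) + 141**2 = (146*(-556) + (-177 - 143 - 540)) + 141**2 = (-81176 - 860) + 19881 = -82036 + 19881 = -62155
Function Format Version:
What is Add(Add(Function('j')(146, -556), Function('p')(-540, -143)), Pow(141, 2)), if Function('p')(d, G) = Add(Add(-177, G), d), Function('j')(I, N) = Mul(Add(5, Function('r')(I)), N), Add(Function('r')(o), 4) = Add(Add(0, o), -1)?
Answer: -62155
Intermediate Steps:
Function('r')(o) = Add(-5, o) (Function('r')(o) = Add(-4, Add(Add(0, o), -1)) = Add(-4, Add(o, -1)) = Add(-4, Add(-1, o)) = Add(-5, o))
Function('j')(I, N) = Mul(I, N) (Function('j')(I, N) = Mul(Add(5, Add(-5, I)), N) = Mul(I, N))
Function('p')(d, G) = Add(-177, G, d)
Add(Add(Function('j')(146, -556), Function('p')(-540, -143)), Pow(141, 2)) = Add(Add(Mul(146, -556), Add(-177, -143, -540)), Pow(141, 2)) = Add(Add(-81176, -860), 19881) = Add(-82036, 19881) = -62155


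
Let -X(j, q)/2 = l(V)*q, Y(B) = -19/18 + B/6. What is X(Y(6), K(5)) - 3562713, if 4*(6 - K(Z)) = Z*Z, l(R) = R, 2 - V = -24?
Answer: -3562700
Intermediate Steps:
V = 26 (V = 2 - 1*(-24) = 2 + 24 = 26)
Y(B) = -19/18 + B/6 (Y(B) = -19*1/18 + B*(⅙) = -19/18 + B/6)
K(Z) = 6 - Z²/4 (K(Z) = 6 - Z*Z/4 = 6 - Z²/4)
X(j, q) = -52*q
X(Y(6), K(5)) - 3562713 = -52*(6 - ¼*5²) - 3562713 = -52*(6 - ¼*25) - 3562713 = -52*(6 - 25/4) - 3562713 = -52*(-¼) - 3562713 = 13 - 3562713 = -3562700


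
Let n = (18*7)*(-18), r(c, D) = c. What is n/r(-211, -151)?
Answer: 2268/211 ≈ 10.749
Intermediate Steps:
n = -2268 (n = 126*(-18) = -2268)
n/r(-211, -151) = -2268/(-211) = -2268*(-1/211) = 2268/211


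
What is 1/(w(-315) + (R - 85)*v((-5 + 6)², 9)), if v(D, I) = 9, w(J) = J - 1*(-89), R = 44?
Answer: -1/595 ≈ -0.0016807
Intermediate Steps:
w(J) = 89 + J (w(J) = J + 89 = 89 + J)
1/(w(-315) + (R - 85)*v((-5 + 6)², 9)) = 1/((89 - 315) + (44 - 85)*9) = 1/(-226 - 41*9) = 1/(-226 - 369) = 1/(-595) = -1/595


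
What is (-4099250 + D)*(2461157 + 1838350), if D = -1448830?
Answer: -23854008796560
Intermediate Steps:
(-4099250 + D)*(2461157 + 1838350) = (-4099250 - 1448830)*(2461157 + 1838350) = -5548080*4299507 = -23854008796560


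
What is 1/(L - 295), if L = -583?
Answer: -1/878 ≈ -0.0011390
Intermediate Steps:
1/(L - 295) = 1/(-583 - 295) = 1/(-878) = -1/878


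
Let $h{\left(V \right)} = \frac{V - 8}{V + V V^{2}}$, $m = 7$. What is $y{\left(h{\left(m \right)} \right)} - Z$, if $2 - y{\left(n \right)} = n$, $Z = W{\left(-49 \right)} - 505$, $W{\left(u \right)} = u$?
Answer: $\frac{194601}{350} \approx 556.0$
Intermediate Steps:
$h{\left(V \right)} = \frac{-8 + V}{V + V^{3}}$
$Z = -554$ ($Z = -49 - 505 = -554$)
$y{\left(n \right)} = 2 - n$
$y{\left(h{\left(m \right)} \right)} - Z = \left(2 - \frac{-8 + 7}{7 + 7^{3}}\right) - -554 = \left(2 - \frac{1}{7 + 343} \left(-1\right)\right) + 554 = \left(2 - \frac{1}{350} \left(-1\right)\right) + 554 = \left(2 - - \frac{1}{350}\right) + 554 = \left(2 + \frac{1}{350}\right) + 554 = \frac{701}{350} + 554 = \frac{194601}{350}$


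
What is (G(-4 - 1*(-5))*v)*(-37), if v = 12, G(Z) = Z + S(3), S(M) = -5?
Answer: 1776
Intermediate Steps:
G(Z) = -5 + Z (G(Z) = Z - 5 = -5 + Z)
(G(-4 - 1*(-5))*v)*(-37) = ((-5 + (-4 - 1*(-5)))*12)*(-37) = ((-5 + (-4 + 5))*12)*(-37) = ((-5 + 1)*12)*(-37) = -4*12*(-37) = -48*(-37) = 1776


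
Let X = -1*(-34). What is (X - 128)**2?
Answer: 8836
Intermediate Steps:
X = 34
(X - 128)**2 = (34 - 128)**2 = (-94)**2 = 8836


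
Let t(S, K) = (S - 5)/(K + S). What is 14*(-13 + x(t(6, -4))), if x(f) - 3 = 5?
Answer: -70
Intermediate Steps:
t(S, K) = (-5 + S)/(K + S)
x(f) = 8 (x(f) = 3 + 5 = 8)
14*(-13 + x(t(6, -4))) = 14*(-13 + 8) = 14*(-5) = -70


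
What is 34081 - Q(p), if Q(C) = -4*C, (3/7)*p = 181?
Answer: 107311/3 ≈ 35770.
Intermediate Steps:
p = 1267/3 (p = (7/3)*181 = 1267/3 ≈ 422.33)
34081 - Q(p) = 34081 - (-4)*1267/3 = 34081 - 1*(-5068/3) = 34081 + 5068/3 = 107311/3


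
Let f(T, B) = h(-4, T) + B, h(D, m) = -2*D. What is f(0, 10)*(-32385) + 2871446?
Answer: 2288516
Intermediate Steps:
f(T, B) = 8 + B (f(T, B) = -2*(-4) + B = 8 + B)
f(0, 10)*(-32385) + 2871446 = (8 + 10)*(-32385) + 2871446 = 18*(-32385) + 2871446 = -582930 + 2871446 = 2288516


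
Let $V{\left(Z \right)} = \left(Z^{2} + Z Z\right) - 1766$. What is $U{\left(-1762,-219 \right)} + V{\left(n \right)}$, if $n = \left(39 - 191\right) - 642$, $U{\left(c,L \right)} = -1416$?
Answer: $1257690$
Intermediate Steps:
$n = -794$ ($n = -152 - 642 = -794$)
$V{\left(Z \right)} = -1766 + 2 Z^{2}$ ($V{\left(Z \right)} = \left(Z^{2} + Z^{2}\right) - 1766 = 2 Z^{2} - 1766 = -1766 + 2 Z^{2}$)
$U{\left(-1762,-219 \right)} + V{\left(n \right)} = -1416 - \left(1766 - 2 \left(-794\right)^{2}\right) = -1416 + \left(-1766 + 2 \cdot 630436\right) = -1416 + \left(-1766 + 1260872\right) = -1416 + 1259106 = 1257690$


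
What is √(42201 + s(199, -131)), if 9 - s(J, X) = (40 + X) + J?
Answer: 3*√4678 ≈ 205.19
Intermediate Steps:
s(J, X) = -31 - J - X (s(J, X) = 9 - ((40 + X) + J) = 9 - (40 + J + X) = 9 + (-40 - J - X) = -31 - J - X)
√(42201 + s(199, -131)) = √(42201 + (-31 - 1*199 - 1*(-131))) = √(42201 + (-31 - 199 + 131)) = √(42201 - 99) = √42102 = 3*√4678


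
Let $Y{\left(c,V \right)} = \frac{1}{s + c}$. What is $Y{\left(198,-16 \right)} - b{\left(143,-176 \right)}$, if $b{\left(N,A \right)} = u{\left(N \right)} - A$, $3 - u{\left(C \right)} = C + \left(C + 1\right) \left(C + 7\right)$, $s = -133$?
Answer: $\frac{1401661}{65} \approx 21564.0$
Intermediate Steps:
$u{\left(C \right)} = 3 - C - \left(1 + C\right) \left(7 + C\right)$ ($u{\left(C \right)} = 3 - \left(C + \left(C + 1\right) \left(C + 7\right)\right) = 3 - \left(C + \left(1 + C\right) \left(7 + C\right)\right) = 3 - C - \left(1 + C\right) \left(7 + C\right)$)
$Y{\left(c,V \right)} = \frac{1}{-133 + c}$
$b{\left(N,A \right)} = -4 - A - N^{2} - 9 N$ ($b{\left(N,A \right)} = \left(-4 - N^{2} - 9 N\right) - A = -4 - A - N^{2} - 9 N$)
$Y{\left(198,-16 \right)} - b{\left(143,-176 \right)} = \frac{1}{-133 + 198} - \left(-4 - -176 - 143^{2} - 1287\right) = \frac{1}{65} - \left(-4 + 176 - 20449 - 1287\right) = \frac{1}{65} - -21564 = \frac{1}{65} + 21564 = \frac{1401661}{65}$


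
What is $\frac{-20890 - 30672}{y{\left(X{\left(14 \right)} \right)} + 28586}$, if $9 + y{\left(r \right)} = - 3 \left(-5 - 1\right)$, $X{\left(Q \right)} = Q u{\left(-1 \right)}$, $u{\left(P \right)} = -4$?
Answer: $- \frac{7366}{4085} \approx -1.8032$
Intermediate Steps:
$X{\left(Q \right)} = - 4 Q$ ($X{\left(Q \right)} = Q \left(-4\right) = - 4 Q$)
$y{\left(r \right)} = 9$ ($y{\left(r \right)} = -9 - 3 \left(-5 - 1\right) = -9 - -18 = -9 + 18 = 9$)
$\frac{-20890 - 30672}{y{\left(X{\left(14 \right)} \right)} + 28586} = \frac{-20890 - 30672}{9 + 28586} = - \frac{51562}{28595} = \left(-51562\right) \frac{1}{28595} = - \frac{7366}{4085}$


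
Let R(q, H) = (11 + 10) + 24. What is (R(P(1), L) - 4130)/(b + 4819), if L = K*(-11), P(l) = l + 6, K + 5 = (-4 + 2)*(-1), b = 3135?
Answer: -4085/7954 ≈ -0.51358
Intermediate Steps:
K = -3 (K = -5 + (-4 + 2)*(-1) = -5 - 2*(-1) = -5 + 2 = -3)
P(l) = 6 + l
L = 33 (L = -3*(-11) = 33)
R(q, H) = 45 (R(q, H) = 21 + 24 = 45)
(R(P(1), L) - 4130)/(b + 4819) = (45 - 4130)/(3135 + 4819) = -4085/7954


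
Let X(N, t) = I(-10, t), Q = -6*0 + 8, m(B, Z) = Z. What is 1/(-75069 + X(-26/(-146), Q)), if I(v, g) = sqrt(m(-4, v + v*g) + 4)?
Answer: -75069/5635354847 - I*sqrt(86)/5635354847 ≈ -1.3321e-5 - 1.6456e-9*I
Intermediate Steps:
I(v, g) = sqrt(4 + v + g*v) (I(v, g) = sqrt((v + v*g) + 4) = sqrt((v + g*v) + 4) = sqrt(4 + v + g*v))
Q = 8 (Q = 0 + 8 = 8)
X(N, t) = sqrt(-6 - 10*t) (X(N, t) = sqrt(4 - 10*(1 + t)) = sqrt(4 + (-10 - 10*t)) = sqrt(-6 - 10*t))
1/(-75069 + X(-26/(-146), Q)) = 1/(-75069 + sqrt(-6 - 10*8)) = 1/(-75069 + sqrt(-6 - 80)) = 1/(-75069 + sqrt(-86)) = 1/(-75069 + I*sqrt(86))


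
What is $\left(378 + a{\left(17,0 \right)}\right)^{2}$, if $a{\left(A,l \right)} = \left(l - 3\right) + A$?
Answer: $153664$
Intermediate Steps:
$a{\left(A,l \right)} = -3 + A + l$ ($a{\left(A,l \right)} = \left(-3 + l\right) + A = -3 + A + l$)
$\left(378 + a{\left(17,0 \right)}\right)^{2} = \left(378 + \left(-3 + 17 + 0\right)\right)^{2} = \left(378 + 14\right)^{2} = 392^{2} = 153664$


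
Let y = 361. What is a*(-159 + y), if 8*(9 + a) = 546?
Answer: 23937/2 ≈ 11969.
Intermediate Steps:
a = 237/4 (a = -9 + (⅛)*546 = -9 + 273/4 = 237/4 ≈ 59.250)
a*(-159 + y) = 237*(-159 + 361)/4 = (237/4)*202 = 23937/2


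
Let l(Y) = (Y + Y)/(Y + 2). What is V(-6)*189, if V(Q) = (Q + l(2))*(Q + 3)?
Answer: 2835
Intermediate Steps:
l(Y) = 2*Y/(2 + Y) (l(Y) = (2*Y)/(2 + Y) = 2*Y/(2 + Y))
V(Q) = (1 + Q)*(3 + Q) (V(Q) = (Q + 2*2/(2 + 2))*(Q + 3) = (Q + 2*2/4)*(3 + Q) = (Q + 2*2*(¼))*(3 + Q) = (Q + 1)*(3 + Q) = (1 + Q)*(3 + Q))
V(-6)*189 = (3 + (-6)² + 4*(-6))*189 = (3 + 36 - 24)*189 = 15*189 = 2835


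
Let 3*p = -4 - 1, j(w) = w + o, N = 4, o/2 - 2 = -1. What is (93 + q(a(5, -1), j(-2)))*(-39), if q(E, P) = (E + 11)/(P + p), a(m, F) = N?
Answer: -3276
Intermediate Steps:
o = 2 (o = 4 + 2*(-1) = 4 - 2 = 2)
a(m, F) = 4
j(w) = 2 + w (j(w) = w + 2 = 2 + w)
p = -5/3 (p = (-4 - 1)/3 = (⅓)*(-5) = -5/3 ≈ -1.6667)
q(E, P) = (11 + E)/(-5/3 + P) (q(E, P) = (E + 11)/(P - 5/3) = (11 + E)/(-5/3 + P))
(93 + q(a(5, -1), j(-2)))*(-39) = (93 + 3*(11 + 4)/(-5 + 3*(2 - 2)))*(-39) = (93 + 3*15/(-5 + 3*0))*(-39) = (93 + 3*15/(-5 + 0))*(-39) = (93 + 3*15/(-5))*(-39) = (93 + 3*(-⅕)*15)*(-39) = (93 - 9)*(-39) = 84*(-39) = -3276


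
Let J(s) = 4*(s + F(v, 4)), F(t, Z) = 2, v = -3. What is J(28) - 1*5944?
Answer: -5824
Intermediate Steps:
J(s) = 8 + 4*s (J(s) = 4*(s + 2) = 4*(2 + s) = 8 + 4*s)
J(28) - 1*5944 = (8 + 4*28) - 1*5944 = (8 + 112) - 5944 = 120 - 5944 = -5824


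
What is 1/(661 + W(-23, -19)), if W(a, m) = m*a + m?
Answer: 1/1079 ≈ 0.00092678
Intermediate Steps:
W(a, m) = m + a*m (W(a, m) = a*m + m = m + a*m)
1/(661 + W(-23, -19)) = 1/(661 - 19*(1 - 23)) = 1/(661 - 19*(-22)) = 1/(661 + 418) = 1/1079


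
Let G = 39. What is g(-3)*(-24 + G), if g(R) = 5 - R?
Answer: 120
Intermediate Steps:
g(-3)*(-24 + G) = (5 - 1*(-3))*(-24 + 39) = (5 + 3)*15 = 8*15 = 120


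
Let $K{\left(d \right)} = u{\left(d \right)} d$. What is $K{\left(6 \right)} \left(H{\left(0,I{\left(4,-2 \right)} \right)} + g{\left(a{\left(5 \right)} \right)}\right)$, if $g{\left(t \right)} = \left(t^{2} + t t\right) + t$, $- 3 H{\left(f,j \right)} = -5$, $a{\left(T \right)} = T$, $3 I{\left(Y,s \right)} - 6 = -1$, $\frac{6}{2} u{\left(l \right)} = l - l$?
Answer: $0$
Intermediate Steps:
$u{\left(l \right)} = 0$ ($u{\left(l \right)} = \frac{l - l}{3} = \frac{1}{3} \cdot 0 = 0$)
$I{\left(Y,s \right)} = \frac{5}{3}$ ($I{\left(Y,s \right)} = 2 + \frac{1}{3} \left(-1\right) = 2 - \frac{1}{3} = \frac{5}{3}$)
$H{\left(f,j \right)} = \frac{5}{3}$ ($H{\left(f,j \right)} = \left(- \frac{1}{3}\right) \left(-5\right) = \frac{5}{3}$)
$K{\left(d \right)} = 0$ ($K{\left(d \right)} = 0 d = 0$)
$g{\left(t \right)} = t + 2 t^{2}$ ($g{\left(t \right)} = \left(t^{2} + t^{2}\right) + t = 2 t^{2} + t = t + 2 t^{2}$)
$K{\left(6 \right)} \left(H{\left(0,I{\left(4,-2 \right)} \right)} + g{\left(a{\left(5 \right)} \right)}\right) = 0 \left(\frac{5}{3} + 5 \left(1 + 2 \cdot 5\right)\right) = 0 \left(\frac{5}{3} + 5 \left(1 + 10\right)\right) = 0 \left(\frac{5}{3} + 5 \cdot 11\right) = 0 \left(\frac{5}{3} + 55\right) = 0 \cdot \frac{170}{3} = 0$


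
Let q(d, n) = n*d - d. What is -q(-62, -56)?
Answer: -3534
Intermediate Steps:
q(d, n) = -d + d*n (q(d, n) = d*n - d = -d + d*n)
-q(-62, -56) = -(-62)*(-1 - 56) = -(-62)*(-57) = -1*3534 = -3534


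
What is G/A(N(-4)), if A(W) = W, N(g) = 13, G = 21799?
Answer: 21799/13 ≈ 1676.8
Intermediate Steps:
G/A(N(-4)) = 21799/13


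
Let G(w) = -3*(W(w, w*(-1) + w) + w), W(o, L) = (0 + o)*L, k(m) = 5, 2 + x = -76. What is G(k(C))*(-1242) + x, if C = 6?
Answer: 18552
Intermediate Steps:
x = -78 (x = -2 - 76 = -78)
W(o, L) = L*o (W(o, L) = o*L = L*o)
G(w) = -3*w (G(w) = -3*((w*(-1) + w)*w + w) = -3*((-w + w)*w + w) = -3*(0*w + w) = -3*(0 + w) = -3*w)
G(k(C))*(-1242) + x = -3*5*(-1242) - 78 = -15*(-1242) - 78 = 18630 - 78 = 18552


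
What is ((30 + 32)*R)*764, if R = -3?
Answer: -142104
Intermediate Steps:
((30 + 32)*R)*764 = ((30 + 32)*(-3))*764 = (62*(-3))*764 = -186*764 = -142104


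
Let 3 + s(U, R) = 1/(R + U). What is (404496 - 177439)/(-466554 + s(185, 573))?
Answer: -172109206/353650205 ≈ -0.48667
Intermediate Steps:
s(U, R) = -3 + 1/(R + U)
(404496 - 177439)/(-466554 + s(185, 573)) = (404496 - 177439)/(-466554 + (1 - 3*573 - 3*185)/(573 + 185)) = 227057/(-466554 + (1 - 1719 - 555)/758) = 227057/(-466554 + (1/758)*(-2273)) = 227057/(-466554 - 2273/758) = 227057/(-353650205/758) = 227057*(-758/353650205) = -172109206/353650205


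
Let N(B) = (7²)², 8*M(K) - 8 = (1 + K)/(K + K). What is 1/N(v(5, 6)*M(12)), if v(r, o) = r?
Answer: 1/2401 ≈ 0.00041649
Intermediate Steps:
M(K) = 1 + (1 + K)/(16*K) (M(K) = 1 + ((1 + K)/(K + K))/8 = 1 + ((1 + K)/((2*K)))/8 = 1 + ((1 + K)*(1/(2*K)))/8 = 1 + ((1 + K)/(2*K))/8 = 1 + (1 + K)/(16*K))
N(B) = 2401 (N(B) = 49² = 2401)
1/N(v(5, 6)*M(12)) = 1/2401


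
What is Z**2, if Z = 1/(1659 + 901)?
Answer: 1/6553600 ≈ 1.5259e-7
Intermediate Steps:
Z = 1/2560 ≈ 0.00039063
Z**2 = (1/2560)**2 = 1/6553600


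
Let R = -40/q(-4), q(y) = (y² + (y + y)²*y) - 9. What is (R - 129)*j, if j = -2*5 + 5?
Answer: 160405/249 ≈ 644.20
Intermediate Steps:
q(y) = -9 + y² + 4*y³ (q(y) = (y² + (2*y)²*y) - 9 = (y² + (4*y²)*y) - 9 = (y² + 4*y³) - 9 = -9 + y² + 4*y³)
R = 40/249 (R = -40/(-9 + (-4)² + 4*(-4)³) = -40/(-9 + 16 + 4*(-64)) = -40/(-9 + 16 - 256) = -40/(-249) = -40*(-1/249) = 40/249 ≈ 0.16064)
j = -5 (j = -10 + 5 = -5)
(R - 129)*j = (40/249 - 129)*(-5) = -32081/249*(-5) = 160405/249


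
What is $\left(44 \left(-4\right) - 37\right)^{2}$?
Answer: $45369$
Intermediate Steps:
$\left(44 \left(-4\right) - 37\right)^{2} = \left(-176 - 37\right)^{2} = \left(-213\right)^{2} = 45369$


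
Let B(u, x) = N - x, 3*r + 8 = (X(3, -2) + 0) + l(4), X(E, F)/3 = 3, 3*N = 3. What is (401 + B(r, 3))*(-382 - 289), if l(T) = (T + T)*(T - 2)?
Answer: -267729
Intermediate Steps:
N = 1 (N = (⅓)*3 = 1)
X(E, F) = 9 (X(E, F) = 3*3 = 9)
l(T) = 2*T*(-2 + T) (l(T) = (2*T)*(-2 + T) = 2*T*(-2 + T))
r = 17/3 (r = -8/3 + ((9 + 0) + 2*4*(-2 + 4))/3 = -8/3 + (9 + 2*4*2)/3 = -8/3 + (9 + 16)/3 = -8/3 + (⅓)*25 = -8/3 + 25/3 = 17/3 ≈ 5.6667)
B(u, x) = 1 - x
(401 + B(r, 3))*(-382 - 289) = (401 + (1 - 1*3))*(-382 - 289) = (401 + (1 - 3))*(-671) = (401 - 2)*(-671) = 399*(-671) = -267729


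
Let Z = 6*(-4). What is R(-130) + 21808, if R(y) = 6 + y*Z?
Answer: 24934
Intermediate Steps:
Z = -24
R(y) = 6 - 24*y (R(y) = 6 + y*(-24) = 6 - 24*y)
R(-130) + 21808 = (6 - 24*(-130)) + 21808 = (6 + 3120) + 21808 = 3126 + 21808 = 24934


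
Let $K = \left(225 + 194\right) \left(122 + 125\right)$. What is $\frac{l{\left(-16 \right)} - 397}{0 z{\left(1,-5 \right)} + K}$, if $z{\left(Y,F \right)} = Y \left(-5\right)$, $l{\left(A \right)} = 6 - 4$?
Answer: $- \frac{395}{103493} \approx -0.0038167$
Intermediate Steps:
$l{\left(A \right)} = 2$ ($l{\left(A \right)} = 6 - 4 = 2$)
$z{\left(Y,F \right)} = - 5 Y$
$K = 103493$ ($K = 419 \cdot 247 = 103493$)
$\frac{l{\left(-16 \right)} - 397}{0 z{\left(1,-5 \right)} + K} = \frac{2 - 397}{0 \left(\left(-5\right) 1\right) + 103493} = - \frac{395}{0 \left(-5\right) + 103493} = - \frac{395}{0 + 103493} = - \frac{395}{103493}$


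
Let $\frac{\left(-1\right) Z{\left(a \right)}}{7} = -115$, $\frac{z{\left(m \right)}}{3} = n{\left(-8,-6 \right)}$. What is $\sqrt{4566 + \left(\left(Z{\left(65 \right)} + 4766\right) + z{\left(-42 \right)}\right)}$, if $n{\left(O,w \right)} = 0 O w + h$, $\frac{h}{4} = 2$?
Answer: $3 \sqrt{1129} \approx 100.8$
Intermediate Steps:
$h = 8$ ($h = 4 \cdot 2 = 8$)
$n{\left(O,w \right)} = 8$ ($n{\left(O,w \right)} = 0 O w + 8 = 0 w + 8 = 0 + 8 = 8$)
$z{\left(m \right)} = 24$ ($z{\left(m \right)} = 3 \cdot 8 = 24$)
$Z{\left(a \right)} = 805$ ($Z{\left(a \right)} = \left(-7\right) \left(-115\right) = 805$)
$\sqrt{4566 + \left(\left(Z{\left(65 \right)} + 4766\right) + z{\left(-42 \right)}\right)} = \sqrt{4566 + \left(\left(805 + 4766\right) + 24\right)} = \sqrt{4566 + \left(5571 + 24\right)} = \sqrt{4566 + 5595} = \sqrt{10161} = 3 \sqrt{1129}$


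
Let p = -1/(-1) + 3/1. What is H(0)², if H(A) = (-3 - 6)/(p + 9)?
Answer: 81/169 ≈ 0.47929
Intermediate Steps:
p = 4 (p = -1*(-1) + 3*1 = 1 + 3 = 4)
H(A) = -9/13 (H(A) = (-3 - 6)/(4 + 9) = -9/13)
H(0)² = (-9/13)² = 81/169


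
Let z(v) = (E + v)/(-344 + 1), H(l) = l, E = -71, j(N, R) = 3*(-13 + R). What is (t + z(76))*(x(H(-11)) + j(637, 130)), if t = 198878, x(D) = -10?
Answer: 23261365809/343 ≈ 6.7817e+7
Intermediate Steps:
j(N, R) = -39 + 3*R
z(v) = 71/343 - v/343 (z(v) = (-71 + v)/(-344 + 1) = (-71 + v)/(-343) = (-71 + v)*(-1/343) = 71/343 - v/343)
(t + z(76))*(x(H(-11)) + j(637, 130)) = (198878 + (71/343 - 1/343*76))*(-10 + (-39 + 3*130)) = (198878 + (71/343 - 76/343))*(-10 + (-39 + 390)) = (198878 - 5/343)*(-10 + 351) = (68215149/343)*341 = 23261365809/343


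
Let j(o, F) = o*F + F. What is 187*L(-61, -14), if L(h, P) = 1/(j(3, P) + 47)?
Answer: -187/9 ≈ -20.778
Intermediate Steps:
j(o, F) = F + F*o (j(o, F) = F*o + F = F + F*o)
L(h, P) = 1/(47 + 4*P) (L(h, P) = 1/(P*(1 + 3) + 47) = 1/(P*4 + 47) = 1/(4*P + 47) = 1/(47 + 4*P))
187*L(-61, -14) = 187/(47 + 4*(-14)) = 187/(47 - 56) = 187/(-9) = 187*(-⅑) = -187/9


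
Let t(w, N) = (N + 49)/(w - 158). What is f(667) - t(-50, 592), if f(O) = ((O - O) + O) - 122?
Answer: 114001/208 ≈ 548.08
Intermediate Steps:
t(w, N) = (49 + N)/(-158 + w)
f(O) = -122 + O (f(O) = (0 + O) - 122 = O - 122 = -122 + O)
f(667) - t(-50, 592) = (-122 + 667) - (49 + 592)/(-158 - 50) = 545 - 641/(-208) = 545 - (-1)*641/208 = 545 - 1*(-641/208) = 545 + 641/208 = 114001/208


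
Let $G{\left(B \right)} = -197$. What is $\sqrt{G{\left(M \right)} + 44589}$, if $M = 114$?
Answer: $2 \sqrt{11098} \approx 210.69$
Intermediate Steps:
$\sqrt{G{\left(M \right)} + 44589} = \sqrt{-197 + 44589} = \sqrt{44392} = 2 \sqrt{11098}$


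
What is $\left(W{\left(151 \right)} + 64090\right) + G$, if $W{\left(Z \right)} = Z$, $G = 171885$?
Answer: $236126$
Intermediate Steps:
$\left(W{\left(151 \right)} + 64090\right) + G = \left(151 + 64090\right) + 171885 = 64241 + 171885 = 236126$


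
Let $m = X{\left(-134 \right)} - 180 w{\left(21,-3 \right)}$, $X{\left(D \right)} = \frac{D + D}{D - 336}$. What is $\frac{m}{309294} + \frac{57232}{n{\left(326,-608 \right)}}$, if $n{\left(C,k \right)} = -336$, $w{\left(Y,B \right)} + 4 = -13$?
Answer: $- \frac{6189902048}{36342045} \approx -170.32$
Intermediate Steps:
$w{\left(Y,B \right)} = -17$ ($w{\left(Y,B \right)} = -4 - 13 = -17$)
$X{\left(D \right)} = \frac{2 D}{-336 + D}$
$m = \frac{719234}{235}$ ($m = 2 \left(-134\right) \frac{1}{-336 - 134} - -3060 = 2 \left(-134\right) \frac{1}{-470} + 3060 = 2 \left(-134\right) \left(- \frac{1}{470}\right) + 3060 = \frac{134}{235} + 3060 = \frac{719234}{235} \approx 3060.6$)
$\frac{m}{309294} + \frac{57232}{n{\left(326,-608 \right)}} = \frac{719234}{235 \cdot 309294} + \frac{57232}{-336} = \frac{719234}{235} \cdot \frac{1}{309294} + 57232 \left(- \frac{1}{336}\right) = \frac{359617}{36342045} - \frac{511}{3} = - \frac{6189902048}{36342045}$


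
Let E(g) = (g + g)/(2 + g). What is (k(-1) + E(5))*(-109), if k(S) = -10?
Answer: 6540/7 ≈ 934.29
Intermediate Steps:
E(g) = 2*g/(2 + g) (E(g) = (2*g)/(2 + g) = 2*g/(2 + g))
(k(-1) + E(5))*(-109) = (-10 + 2*5/(2 + 5))*(-109) = (-10 + 2*5/7)*(-109) = (-10 + 2*5*(⅐))*(-109) = (-10 + 10/7)*(-109) = -60/7*(-109) = 6540/7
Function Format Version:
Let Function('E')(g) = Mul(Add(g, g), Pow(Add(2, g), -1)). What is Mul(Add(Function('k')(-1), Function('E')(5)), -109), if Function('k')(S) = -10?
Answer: Rational(6540, 7) ≈ 934.29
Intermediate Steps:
Function('E')(g) = Mul(2, g, Pow(Add(2, g), -1)) (Function('E')(g) = Mul(Mul(2, g), Pow(Add(2, g), -1)) = Mul(2, g, Pow(Add(2, g), -1)))
Mul(Add(Function('k')(-1), Function('E')(5)), -109) = Mul(Add(-10, Mul(2, 5, Pow(Add(2, 5), -1))), -109) = Mul(Add(-10, Mul(2, 5, Pow(7, -1))), -109) = Mul(Add(-10, Mul(2, 5, Rational(1, 7))), -109) = Mul(Add(-10, Rational(10, 7)), -109) = Mul(Rational(-60, 7), -109) = Rational(6540, 7)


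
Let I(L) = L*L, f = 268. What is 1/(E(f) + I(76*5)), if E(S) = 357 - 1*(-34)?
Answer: 1/144791 ≈ 6.9065e-6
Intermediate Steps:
I(L) = L²
E(S) = 391 (E(S) = 357 + 34 = 391)
1/(E(f) + I(76*5)) = 1/(391 + (76*5)²) = 1/(391 + 380²) = 1/(391 + 144400) = 1/144791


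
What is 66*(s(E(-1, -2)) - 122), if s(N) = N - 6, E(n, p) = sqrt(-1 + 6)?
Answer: -8448 + 66*sqrt(5) ≈ -8300.4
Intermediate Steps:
E(n, p) = sqrt(5)
s(N) = -6 + N
66*(s(E(-1, -2)) - 122) = 66*((-6 + sqrt(5)) - 122) = 66*(-128 + sqrt(5)) = -8448 + 66*sqrt(5)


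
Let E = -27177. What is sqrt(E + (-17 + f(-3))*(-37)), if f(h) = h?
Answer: I*sqrt(26437) ≈ 162.59*I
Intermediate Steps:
sqrt(E + (-17 + f(-3))*(-37)) = sqrt(-27177 + (-17 - 3)*(-37)) = sqrt(-27177 - 20*(-37)) = sqrt(-27177 + 740) = sqrt(-26437) = I*sqrt(26437)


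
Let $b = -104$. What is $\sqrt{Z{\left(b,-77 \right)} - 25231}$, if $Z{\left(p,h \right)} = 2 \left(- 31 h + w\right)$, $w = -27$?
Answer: $3 i \sqrt{2279} \approx 143.22 i$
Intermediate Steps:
$Z{\left(p,h \right)} = -54 - 62 h$ ($Z{\left(p,h \right)} = 2 \left(- 31 h - 27\right) = 2 \left(-27 - 31 h\right) = -54 - 62 h$)
$\sqrt{Z{\left(b,-77 \right)} - 25231} = \sqrt{\left(-54 - -4774\right) - 25231} = \sqrt{\left(-54 + 4774\right) - 25231} = \sqrt{4720 - 25231} = \sqrt{-20511} = 3 i \sqrt{2279}$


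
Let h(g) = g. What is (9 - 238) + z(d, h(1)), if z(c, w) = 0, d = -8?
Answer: -229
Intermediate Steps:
(9 - 238) + z(d, h(1)) = (9 - 238) + 0 = -229 + 0 = -229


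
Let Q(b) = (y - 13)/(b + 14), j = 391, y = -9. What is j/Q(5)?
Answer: -7429/22 ≈ -337.68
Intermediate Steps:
Q(b) = -22/(14 + b) (Q(b) = (-9 - 13)/(b + 14) = -22/(14 + b))
j/Q(5) = 391/((-22/(14 + 5))) = 391/((-22/19)) = 391/((-22*1/19)) = 391/(-22/19) = 391*(-19/22) = -7429/22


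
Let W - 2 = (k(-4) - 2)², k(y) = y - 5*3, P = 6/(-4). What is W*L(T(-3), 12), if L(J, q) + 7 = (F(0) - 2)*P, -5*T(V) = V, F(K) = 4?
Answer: -4430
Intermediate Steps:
T(V) = -V/5
P = -3/2 (P = 6*(-¼) = -3/2 ≈ -1.5000)
k(y) = -15 + y (k(y) = y - 15 = -15 + y)
W = 443 (W = 2 + ((-15 - 4) - 2)² = 2 + (-19 - 2)² = 2 + (-21)² = 2 + 441 = 443)
L(J, q) = -10 (L(J, q) = -7 + (4 - 2)*(-3/2) = -7 + 2*(-3/2) = -7 - 3 = -10)
W*L(T(-3), 12) = 443*(-10) = -4430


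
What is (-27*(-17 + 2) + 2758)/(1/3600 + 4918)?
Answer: 11386800/17704801 ≈ 0.64315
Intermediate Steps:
(-27*(-17 + 2) + 2758)/(1/3600 + 4918) = (-27*(-15) + 2758)/(1/3600 + 4918) = (405 + 2758)/(17704801/3600) = 3163*(3600/17704801) = 11386800/17704801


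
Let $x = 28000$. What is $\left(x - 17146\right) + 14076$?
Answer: $24930$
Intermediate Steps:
$\left(x - 17146\right) + 14076 = \left(28000 - 17146\right) + 14076 = 10854 + 14076 = 24930$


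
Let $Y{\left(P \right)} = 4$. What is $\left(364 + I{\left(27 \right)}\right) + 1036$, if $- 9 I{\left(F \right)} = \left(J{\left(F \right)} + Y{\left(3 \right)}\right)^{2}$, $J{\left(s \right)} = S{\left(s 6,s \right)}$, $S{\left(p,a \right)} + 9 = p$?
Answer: $- \frac{12049}{9} \approx -1338.8$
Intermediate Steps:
$S{\left(p,a \right)} = -9 + p$
$J{\left(s \right)} = -9 + 6 s$ ($J{\left(s \right)} = -9 + s 6 = -9 + 6 s$)
$I{\left(F \right)} = - \frac{\left(-5 + 6 F\right)^{2}}{9}$ ($I{\left(F \right)} = - \frac{\left(\left(-9 + 6 F\right) + 4\right)^{2}}{9} = - \frac{\left(-5 + 6 F\right)^{2}}{9}$)
$\left(364 + I{\left(27 \right)}\right) + 1036 = \left(364 - \frac{\left(-5 + 6 \cdot 27\right)^{2}}{9}\right) + 1036 = \left(364 - \frac{\left(-5 + 162\right)^{2}}{9}\right) + 1036 = \left(364 - \frac{157^{2}}{9}\right) + 1036 = \left(364 - \frac{24649}{9}\right) + 1036 = - \frac{21373}{9} + 1036 = - \frac{12049}{9}$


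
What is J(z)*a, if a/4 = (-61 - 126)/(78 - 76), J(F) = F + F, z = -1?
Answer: 748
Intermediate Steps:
J(F) = 2*F
a = -374 (a = 4*((-61 - 126)/(78 - 76)) = 4*(-187/2) = -374)
J(z)*a = (2*(-1))*(-374) = -2*(-374) = 748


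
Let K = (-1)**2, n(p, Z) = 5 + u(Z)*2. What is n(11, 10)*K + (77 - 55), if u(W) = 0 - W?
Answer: 7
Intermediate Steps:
u(W) = -W
n(p, Z) = 5 - 2*Z (n(p, Z) = 5 - Z*2 = 5 - 2*Z)
K = 1
n(11, 10)*K + (77 - 55) = (5 - 2*10)*1 + (77 - 55) = (5 - 20)*1 + 22 = -15*1 + 22 = -15 + 22 = 7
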